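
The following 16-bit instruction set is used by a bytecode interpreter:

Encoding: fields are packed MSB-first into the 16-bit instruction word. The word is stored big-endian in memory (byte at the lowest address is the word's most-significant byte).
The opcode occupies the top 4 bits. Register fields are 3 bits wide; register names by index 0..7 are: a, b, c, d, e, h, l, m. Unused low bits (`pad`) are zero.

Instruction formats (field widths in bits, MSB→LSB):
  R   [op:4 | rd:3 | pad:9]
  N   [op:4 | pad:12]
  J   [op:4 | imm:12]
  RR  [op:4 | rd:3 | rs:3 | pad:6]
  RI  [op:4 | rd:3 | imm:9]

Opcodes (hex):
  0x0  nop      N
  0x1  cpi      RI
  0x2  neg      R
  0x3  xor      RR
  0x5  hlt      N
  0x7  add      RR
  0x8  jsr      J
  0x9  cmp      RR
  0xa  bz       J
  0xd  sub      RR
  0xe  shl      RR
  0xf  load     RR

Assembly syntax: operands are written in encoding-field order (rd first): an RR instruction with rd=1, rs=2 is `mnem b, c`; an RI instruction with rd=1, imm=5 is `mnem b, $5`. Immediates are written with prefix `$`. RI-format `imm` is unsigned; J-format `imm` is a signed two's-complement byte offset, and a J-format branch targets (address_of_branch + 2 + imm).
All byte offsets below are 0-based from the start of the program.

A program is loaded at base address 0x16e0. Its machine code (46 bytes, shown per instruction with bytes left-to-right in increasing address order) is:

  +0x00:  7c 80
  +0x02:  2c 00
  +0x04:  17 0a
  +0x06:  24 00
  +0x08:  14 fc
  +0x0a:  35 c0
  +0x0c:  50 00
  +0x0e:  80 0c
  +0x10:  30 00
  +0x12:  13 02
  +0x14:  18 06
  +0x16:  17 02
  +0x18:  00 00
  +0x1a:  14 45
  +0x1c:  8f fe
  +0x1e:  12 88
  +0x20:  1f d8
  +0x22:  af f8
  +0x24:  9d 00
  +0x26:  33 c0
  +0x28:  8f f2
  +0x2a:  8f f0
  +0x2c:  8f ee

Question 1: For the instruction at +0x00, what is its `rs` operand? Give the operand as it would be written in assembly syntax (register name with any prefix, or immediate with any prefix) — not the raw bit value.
c

@+00  big-endian(7c 80) = 0x7c80
  top 4b → 0x7 → add [RR]
  [11:9] rd=6 = l
  [8:6] rs=2 = c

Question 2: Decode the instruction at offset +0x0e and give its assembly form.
@+0e  big-endian(80 0c) = 0x800c
  opcode bits[15:12]=0x8: jsr/J
  imm@[11:0]=0xc ⇒ $12

jsr $12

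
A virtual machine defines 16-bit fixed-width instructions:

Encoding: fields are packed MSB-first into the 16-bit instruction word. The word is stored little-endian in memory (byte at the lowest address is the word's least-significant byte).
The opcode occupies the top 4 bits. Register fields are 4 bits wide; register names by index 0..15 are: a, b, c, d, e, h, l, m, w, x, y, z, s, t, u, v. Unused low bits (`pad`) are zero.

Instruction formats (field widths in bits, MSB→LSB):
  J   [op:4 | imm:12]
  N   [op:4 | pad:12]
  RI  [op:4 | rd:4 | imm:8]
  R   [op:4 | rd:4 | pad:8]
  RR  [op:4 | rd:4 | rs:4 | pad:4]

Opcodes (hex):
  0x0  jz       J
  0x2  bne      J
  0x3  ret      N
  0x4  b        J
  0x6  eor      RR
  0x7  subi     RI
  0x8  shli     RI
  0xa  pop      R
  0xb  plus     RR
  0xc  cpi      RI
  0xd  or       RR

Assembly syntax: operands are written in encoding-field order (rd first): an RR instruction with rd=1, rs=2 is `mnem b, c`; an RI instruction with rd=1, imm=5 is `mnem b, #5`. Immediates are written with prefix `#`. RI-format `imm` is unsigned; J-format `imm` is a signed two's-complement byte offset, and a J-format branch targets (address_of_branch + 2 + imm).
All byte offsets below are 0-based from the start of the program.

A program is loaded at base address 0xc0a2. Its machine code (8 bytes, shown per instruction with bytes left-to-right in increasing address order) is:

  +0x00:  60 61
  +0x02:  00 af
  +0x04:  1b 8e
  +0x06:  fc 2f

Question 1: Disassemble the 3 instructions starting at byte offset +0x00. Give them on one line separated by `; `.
eor b, l; pop v; shli u, #27

[00] 60 61 → 0x6160
  top 4b → 0x6 → eor [RR]
  rd: (w>>8)&0xf=0x1 → b
  rs: (w>>4)&0xf=0x6 → l
[02] 00 af → 0xaf00
  top 4b → 0xa → pop [R]
  rd: (w>>8)&0xf=0xf → v
[04] 1b 8e → 0x8e1b
  top 4b → 0x8 → shli [RI]
  rd: (w>>8)&0xf=0xe → u
  imm: (w>>0)&0xff=0x1b → #27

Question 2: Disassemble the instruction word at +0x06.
bne #-4

+0x06: fc 2f ⇒ word 0x2ffc (little)
  op=0x2ffc>>12=0x2 ⇒ bne (J)
  imm: (w>>0)&0xfff=0xffc (s12→-4) → #-4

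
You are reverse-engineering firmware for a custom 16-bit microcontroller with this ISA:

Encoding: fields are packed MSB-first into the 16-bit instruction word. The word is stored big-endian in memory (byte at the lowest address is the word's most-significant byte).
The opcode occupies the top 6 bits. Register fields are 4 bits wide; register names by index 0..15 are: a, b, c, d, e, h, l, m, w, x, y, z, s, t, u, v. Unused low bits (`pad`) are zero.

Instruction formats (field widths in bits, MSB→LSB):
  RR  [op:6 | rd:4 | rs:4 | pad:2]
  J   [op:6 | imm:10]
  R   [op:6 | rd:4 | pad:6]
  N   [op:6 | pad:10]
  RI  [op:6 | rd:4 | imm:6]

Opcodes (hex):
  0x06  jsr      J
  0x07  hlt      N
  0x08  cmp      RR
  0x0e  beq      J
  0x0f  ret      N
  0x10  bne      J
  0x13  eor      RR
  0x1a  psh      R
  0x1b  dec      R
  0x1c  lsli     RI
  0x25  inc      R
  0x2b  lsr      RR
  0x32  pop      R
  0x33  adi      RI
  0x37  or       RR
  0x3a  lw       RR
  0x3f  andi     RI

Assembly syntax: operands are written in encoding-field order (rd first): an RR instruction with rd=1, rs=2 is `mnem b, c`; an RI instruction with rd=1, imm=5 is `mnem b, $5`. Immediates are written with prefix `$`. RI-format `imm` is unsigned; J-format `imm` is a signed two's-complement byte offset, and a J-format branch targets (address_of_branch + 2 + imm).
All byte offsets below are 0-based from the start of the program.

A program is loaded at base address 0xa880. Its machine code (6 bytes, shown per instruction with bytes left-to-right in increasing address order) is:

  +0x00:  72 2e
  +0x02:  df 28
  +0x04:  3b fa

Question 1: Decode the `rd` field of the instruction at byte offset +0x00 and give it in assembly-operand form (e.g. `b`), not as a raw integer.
w

off 0x00: read 72 2e as big → 0x722e
  opcode bits[15:10]=0x1c: lsli/RI
  rd: (w>>6)&0xf=0x8 → w
  imm: (w>>0)&0x3f=0x2e → $46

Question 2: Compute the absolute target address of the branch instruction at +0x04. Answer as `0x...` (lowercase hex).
[04] 3b fa → 0x3bfa
  top 6b → 0xe → beq [J]
  imm: (w>>0)&0x3ff=0x3fa (s10→-6) → $-6
  target = base 0xa880 + off 0x04 + 2 + imm -6 = 0xa880

0xa880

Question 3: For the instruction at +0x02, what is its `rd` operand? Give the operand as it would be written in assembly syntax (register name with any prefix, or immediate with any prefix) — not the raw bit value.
s

@+02  big-endian(df 28) = 0xdf28
  op=0xdf28>>10=0x37 ⇒ or (RR)
  [9:6] rd=12 = s
  [5:2] rs=10 = y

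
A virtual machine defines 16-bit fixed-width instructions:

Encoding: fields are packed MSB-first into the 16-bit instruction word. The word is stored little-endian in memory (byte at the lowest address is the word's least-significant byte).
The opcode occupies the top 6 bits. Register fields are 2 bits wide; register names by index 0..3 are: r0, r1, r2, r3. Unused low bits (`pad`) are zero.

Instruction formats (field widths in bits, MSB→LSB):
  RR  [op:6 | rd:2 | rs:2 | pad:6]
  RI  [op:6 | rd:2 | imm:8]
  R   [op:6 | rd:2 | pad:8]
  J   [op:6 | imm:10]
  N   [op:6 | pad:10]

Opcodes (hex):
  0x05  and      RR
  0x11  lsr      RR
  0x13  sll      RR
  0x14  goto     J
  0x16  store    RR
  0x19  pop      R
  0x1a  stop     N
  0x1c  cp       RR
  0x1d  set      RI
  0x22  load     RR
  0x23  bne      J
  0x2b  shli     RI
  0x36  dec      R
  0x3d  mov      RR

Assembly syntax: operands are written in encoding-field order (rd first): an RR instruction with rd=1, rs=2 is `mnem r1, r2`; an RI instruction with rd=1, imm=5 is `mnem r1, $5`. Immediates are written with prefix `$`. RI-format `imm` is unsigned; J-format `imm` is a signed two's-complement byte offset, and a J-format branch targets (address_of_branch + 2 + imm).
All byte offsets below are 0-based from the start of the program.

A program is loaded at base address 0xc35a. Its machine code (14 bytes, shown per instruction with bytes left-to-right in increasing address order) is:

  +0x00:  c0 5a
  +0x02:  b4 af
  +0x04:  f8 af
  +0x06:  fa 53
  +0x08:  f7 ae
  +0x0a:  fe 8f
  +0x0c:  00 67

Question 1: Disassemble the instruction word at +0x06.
goto $-6

[06] fa 53 → 0x53fa
  opcode bits[15:10]=0x14: goto/J
  [9:0] imm=1018 (s10→-6) = $-6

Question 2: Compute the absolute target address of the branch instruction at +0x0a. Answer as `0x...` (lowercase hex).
off 0x0a: read fe 8f as little → 0x8ffe
  opcode bits[15:10]=0x23: bne/J
  [9:0] imm=1022 (s10→-2) = $-2
  target = base 0xc35a + off 0x0a + 2 + imm -2 = 0xc364

0xc364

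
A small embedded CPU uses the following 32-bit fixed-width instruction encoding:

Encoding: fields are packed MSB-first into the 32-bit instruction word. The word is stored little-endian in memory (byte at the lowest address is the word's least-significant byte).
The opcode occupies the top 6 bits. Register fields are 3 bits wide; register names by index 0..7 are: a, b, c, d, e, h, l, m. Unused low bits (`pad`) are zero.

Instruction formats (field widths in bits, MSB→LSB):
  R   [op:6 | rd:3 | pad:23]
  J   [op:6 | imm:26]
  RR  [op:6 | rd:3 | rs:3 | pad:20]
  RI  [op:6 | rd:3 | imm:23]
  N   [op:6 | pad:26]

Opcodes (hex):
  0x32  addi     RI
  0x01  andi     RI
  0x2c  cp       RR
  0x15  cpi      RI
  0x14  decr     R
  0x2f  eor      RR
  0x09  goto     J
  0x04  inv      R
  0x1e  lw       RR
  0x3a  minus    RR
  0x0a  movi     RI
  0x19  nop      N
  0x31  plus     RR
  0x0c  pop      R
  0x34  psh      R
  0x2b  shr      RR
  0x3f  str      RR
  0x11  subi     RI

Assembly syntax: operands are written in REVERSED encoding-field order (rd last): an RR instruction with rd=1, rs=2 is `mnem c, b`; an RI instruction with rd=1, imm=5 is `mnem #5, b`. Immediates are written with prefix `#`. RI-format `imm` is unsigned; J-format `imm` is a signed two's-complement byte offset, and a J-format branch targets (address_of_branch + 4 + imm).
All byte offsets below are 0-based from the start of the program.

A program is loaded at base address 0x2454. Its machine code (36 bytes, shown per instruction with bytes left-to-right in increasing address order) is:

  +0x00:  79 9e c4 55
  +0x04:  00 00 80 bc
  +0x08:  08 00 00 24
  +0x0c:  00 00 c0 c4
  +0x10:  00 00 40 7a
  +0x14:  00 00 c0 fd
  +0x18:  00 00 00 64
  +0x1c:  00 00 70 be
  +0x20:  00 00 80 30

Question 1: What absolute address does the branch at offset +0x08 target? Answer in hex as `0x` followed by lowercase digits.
0x2468

off 0x08: read 08 00 00 24 as little → 0x24000008
  op=0x24000008>>26=0x9 ⇒ goto (J)
  [25:0] imm=8 = #8
  target = base 0x2454 + off 0x08 + 4 + imm 8 = 0x2468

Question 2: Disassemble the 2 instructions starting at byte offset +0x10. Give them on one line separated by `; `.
lw e, e; str e, d

@+10  little-endian(00 00 40 7a) = 0x7a400000
  opcode bits[31:26]=0x1e: lw/RR
  rd: (w>>23)&0x7=0x4 → e
  rs: (w>>20)&0x7=0x4 → e
@+14  little-endian(00 00 c0 fd) = 0xfdc00000
  opcode bits[31:26]=0x3f: str/RR
  rd: (w>>23)&0x7=0x3 → d
  rs: (w>>20)&0x7=0x4 → e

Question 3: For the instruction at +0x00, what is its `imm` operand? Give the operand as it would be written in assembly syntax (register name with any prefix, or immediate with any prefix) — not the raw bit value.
off 0x00: read 79 9e c4 55 as little → 0x55c49e79
  op=0x55c49e79>>26=0x15 ⇒ cpi (RI)
  rd@[25:23]=0x3 ⇒ d
  imm@[22:0]=0x449e79 ⇒ #4497017

#4497017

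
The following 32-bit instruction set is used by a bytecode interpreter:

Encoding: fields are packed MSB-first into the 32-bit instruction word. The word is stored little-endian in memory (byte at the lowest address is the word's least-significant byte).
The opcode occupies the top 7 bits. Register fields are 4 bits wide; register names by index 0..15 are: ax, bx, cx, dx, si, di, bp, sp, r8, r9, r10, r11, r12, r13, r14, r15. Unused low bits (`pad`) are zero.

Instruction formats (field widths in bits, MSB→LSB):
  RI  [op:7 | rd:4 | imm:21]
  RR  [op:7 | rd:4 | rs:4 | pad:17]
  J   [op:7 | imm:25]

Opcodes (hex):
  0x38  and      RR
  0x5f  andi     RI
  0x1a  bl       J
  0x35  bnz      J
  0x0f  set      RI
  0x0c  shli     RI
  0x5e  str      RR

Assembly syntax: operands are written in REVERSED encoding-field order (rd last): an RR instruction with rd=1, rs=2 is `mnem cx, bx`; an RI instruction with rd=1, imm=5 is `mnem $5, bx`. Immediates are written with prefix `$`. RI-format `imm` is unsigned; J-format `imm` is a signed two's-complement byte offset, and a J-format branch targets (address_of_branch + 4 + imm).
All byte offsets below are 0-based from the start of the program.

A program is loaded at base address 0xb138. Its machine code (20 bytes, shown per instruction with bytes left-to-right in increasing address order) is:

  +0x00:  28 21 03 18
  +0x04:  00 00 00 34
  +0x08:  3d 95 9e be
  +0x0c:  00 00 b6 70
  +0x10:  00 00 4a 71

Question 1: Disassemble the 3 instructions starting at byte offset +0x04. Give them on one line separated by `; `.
bl $0; andi $2004285, si; and r11, di

+0x04: 00 00 00 34 ⇒ word 0x34000000 (little)
  op=0x34000000>>25=0x1a ⇒ bl (J)
  [24:0] imm=0 = $0
+0x08: 3d 95 9e be ⇒ word 0xbe9e953d (little)
  op=0xbe9e953d>>25=0x5f ⇒ andi (RI)
  [24:21] rd=4 = si
  [20:0] imm=2004285 = $2004285
+0x0c: 00 00 b6 70 ⇒ word 0x70b60000 (little)
  op=0x70b60000>>25=0x38 ⇒ and (RR)
  [24:21] rd=5 = di
  [20:17] rs=11 = r11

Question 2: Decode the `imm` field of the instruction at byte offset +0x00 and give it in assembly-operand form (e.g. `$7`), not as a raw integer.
off 0x00: read 28 21 03 18 as little → 0x18032128
  opcode bits[31:25]=0xc: shli/RI
  [24:21] rd=0 = ax
  [20:0] imm=205096 = $205096

$205096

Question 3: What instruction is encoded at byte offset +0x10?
and di, r10

[10] 00 00 4a 71 → 0x714a0000
  top 7b → 0x38 → and [RR]
  [24:21] rd=10 = r10
  [20:17] rs=5 = di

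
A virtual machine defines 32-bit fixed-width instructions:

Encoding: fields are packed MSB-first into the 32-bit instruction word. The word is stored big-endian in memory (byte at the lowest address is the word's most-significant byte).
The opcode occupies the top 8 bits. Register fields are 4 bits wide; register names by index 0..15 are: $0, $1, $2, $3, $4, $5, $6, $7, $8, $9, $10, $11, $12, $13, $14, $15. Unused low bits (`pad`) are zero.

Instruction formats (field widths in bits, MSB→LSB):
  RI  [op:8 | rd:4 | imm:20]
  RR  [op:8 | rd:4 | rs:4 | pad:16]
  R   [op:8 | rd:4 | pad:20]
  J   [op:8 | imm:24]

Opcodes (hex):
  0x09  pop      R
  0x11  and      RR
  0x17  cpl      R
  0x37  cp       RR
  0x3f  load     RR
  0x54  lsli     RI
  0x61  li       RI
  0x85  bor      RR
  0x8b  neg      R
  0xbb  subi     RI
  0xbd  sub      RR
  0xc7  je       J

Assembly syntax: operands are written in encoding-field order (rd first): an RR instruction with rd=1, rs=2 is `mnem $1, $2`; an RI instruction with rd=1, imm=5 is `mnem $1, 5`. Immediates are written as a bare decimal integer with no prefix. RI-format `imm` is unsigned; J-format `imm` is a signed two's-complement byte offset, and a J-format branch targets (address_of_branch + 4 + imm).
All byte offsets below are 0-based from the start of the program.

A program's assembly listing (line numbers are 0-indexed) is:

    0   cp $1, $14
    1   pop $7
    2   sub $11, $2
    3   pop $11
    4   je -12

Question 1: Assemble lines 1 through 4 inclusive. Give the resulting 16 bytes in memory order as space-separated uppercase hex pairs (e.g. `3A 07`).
09 70 00 00 BD B2 00 00 09 B0 00 00 C7 FF FF F4

line 1 (pop): pack op=0x9:8|rd=7:4|pad=0:20 = 0x09700000; big→ 09 70 00 00
line 2 (sub): pack op=0xbd:8|rd=11:4|rs=2:4|pad=0:16 = 0xbdb20000; big→ bd b2 00 00
line 3 (pop): pack op=0x9:8|rd=11:4|pad=0:20 = 0x09b00000; big→ 09 b0 00 00
line 4 (je): pack op=0xc7:8|imm=-12:24 = 0xc7fffff4; big→ c7 ff ff f4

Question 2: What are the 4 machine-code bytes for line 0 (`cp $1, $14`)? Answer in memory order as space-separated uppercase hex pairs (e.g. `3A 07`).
0. cp fields op=0x37:8|rd=1:4|rs=14:4|pad=0:16 → word 371e0000h → 37 1e 00 00

37 1E 00 00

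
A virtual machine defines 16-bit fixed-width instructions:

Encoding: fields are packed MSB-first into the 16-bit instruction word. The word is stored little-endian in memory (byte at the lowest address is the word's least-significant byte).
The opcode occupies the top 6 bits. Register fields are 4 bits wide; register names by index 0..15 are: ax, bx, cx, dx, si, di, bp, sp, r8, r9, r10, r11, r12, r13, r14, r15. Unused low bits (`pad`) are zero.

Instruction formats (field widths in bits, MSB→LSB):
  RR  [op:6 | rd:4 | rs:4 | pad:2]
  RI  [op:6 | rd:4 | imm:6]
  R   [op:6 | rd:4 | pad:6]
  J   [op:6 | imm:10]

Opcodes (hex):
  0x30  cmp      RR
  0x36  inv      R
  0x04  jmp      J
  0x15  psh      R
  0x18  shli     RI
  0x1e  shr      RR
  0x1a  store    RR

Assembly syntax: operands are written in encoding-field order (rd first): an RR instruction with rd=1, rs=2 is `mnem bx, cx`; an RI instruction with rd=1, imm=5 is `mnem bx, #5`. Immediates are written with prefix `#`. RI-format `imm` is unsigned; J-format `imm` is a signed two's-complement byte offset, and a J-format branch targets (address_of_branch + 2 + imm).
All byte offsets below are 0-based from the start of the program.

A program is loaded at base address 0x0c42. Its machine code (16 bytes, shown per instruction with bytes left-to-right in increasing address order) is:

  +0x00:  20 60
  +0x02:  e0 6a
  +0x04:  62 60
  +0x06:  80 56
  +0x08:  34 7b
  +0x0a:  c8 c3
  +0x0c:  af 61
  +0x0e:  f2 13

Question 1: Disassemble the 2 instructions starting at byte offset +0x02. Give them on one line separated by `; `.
store r11, r8; shli bx, #34

off 0x02: read e0 6a as little → 0x6ae0
  op=0x6ae0>>10=0x1a ⇒ store (RR)
  rd@[9:6]=0xb ⇒ r11
  rs@[5:2]=0x8 ⇒ r8
off 0x04: read 62 60 as little → 0x6062
  op=0x6062>>10=0x18 ⇒ shli (RI)
  rd@[9:6]=0x1 ⇒ bx
  imm@[5:0]=0x22 ⇒ #34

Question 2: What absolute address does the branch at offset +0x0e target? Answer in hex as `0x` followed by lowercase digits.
+0x0e: f2 13 ⇒ word 0x13f2 (little)
  top 6b → 0x4 → jmp [J]
  [9:0] imm=1010 (s10→-14) = #-14
  target = base 0x0c42 + off 0x0e + 2 + imm -14 = 0x0c44

0x0c44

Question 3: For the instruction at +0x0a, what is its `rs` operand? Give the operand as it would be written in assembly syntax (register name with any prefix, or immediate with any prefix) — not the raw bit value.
off 0x0a: read c8 c3 as little → 0xc3c8
  opcode bits[15:10]=0x30: cmp/RR
  rd@[9:6]=0xf ⇒ r15
  rs@[5:2]=0x2 ⇒ cx

cx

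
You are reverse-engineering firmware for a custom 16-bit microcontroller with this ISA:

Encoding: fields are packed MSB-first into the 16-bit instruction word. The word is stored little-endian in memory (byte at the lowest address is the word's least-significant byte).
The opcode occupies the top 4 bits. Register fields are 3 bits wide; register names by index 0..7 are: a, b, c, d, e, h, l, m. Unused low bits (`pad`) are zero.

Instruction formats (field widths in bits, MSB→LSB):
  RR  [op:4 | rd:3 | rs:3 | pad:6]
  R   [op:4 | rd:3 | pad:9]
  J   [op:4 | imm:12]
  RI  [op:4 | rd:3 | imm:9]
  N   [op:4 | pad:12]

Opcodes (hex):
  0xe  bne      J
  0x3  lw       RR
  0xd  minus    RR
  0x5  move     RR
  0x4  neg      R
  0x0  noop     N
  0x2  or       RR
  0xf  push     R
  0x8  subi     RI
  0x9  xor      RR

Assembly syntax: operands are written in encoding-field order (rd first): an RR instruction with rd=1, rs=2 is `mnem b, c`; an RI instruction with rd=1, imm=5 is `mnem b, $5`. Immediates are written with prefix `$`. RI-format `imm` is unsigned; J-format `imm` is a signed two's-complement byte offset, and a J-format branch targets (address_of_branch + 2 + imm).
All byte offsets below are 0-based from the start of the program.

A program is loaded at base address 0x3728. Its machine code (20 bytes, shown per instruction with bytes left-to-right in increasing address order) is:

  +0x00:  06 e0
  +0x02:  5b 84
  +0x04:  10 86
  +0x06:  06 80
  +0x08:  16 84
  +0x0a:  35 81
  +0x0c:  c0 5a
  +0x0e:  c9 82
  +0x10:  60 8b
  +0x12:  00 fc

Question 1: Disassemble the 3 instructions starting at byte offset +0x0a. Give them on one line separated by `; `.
subi a, $309; move h, d; subi b, $201

+0x0a: 35 81 ⇒ word 0x8135 (little)
  opcode bits[15:12]=0x8: subi/RI
  rd: (w>>9)&0x7=0x0 → a
  imm: (w>>0)&0x1ff=0x135 → $309
+0x0c: c0 5a ⇒ word 0x5ac0 (little)
  opcode bits[15:12]=0x5: move/RR
  rd: (w>>9)&0x7=0x5 → h
  rs: (w>>6)&0x7=0x3 → d
+0x0e: c9 82 ⇒ word 0x82c9 (little)
  opcode bits[15:12]=0x8: subi/RI
  rd: (w>>9)&0x7=0x1 → b
  imm: (w>>0)&0x1ff=0xc9 → $201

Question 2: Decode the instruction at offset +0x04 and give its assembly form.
subi d, $16

@+04  little-endian(10 86) = 0x8610
  opcode bits[15:12]=0x8: subi/RI
  rd@[11:9]=0x3 ⇒ d
  imm@[8:0]=0x10 ⇒ $16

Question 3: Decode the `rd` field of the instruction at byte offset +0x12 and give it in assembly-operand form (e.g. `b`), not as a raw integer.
@+12  little-endian(00 fc) = 0xfc00
  opcode bits[15:12]=0xf: push/R
  rd: (w>>9)&0x7=0x6 → l

l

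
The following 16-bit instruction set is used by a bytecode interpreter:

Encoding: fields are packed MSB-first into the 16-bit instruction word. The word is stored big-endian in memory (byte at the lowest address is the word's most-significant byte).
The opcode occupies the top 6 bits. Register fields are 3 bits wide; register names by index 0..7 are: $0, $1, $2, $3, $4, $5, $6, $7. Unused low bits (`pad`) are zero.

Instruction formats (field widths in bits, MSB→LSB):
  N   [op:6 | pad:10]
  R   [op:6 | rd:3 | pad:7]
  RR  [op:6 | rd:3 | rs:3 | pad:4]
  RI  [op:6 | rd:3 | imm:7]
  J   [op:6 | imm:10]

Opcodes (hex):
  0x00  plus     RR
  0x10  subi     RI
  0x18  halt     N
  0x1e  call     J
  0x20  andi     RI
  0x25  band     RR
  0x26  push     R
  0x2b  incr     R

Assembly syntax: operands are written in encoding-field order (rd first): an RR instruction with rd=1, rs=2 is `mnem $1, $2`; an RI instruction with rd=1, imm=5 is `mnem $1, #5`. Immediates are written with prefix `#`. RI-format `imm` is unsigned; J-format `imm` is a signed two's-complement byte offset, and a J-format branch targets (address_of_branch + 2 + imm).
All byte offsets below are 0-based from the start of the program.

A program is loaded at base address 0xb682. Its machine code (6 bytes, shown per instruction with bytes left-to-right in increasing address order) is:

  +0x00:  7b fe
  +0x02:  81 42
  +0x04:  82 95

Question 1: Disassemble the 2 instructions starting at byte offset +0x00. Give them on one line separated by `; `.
+0x00: 7b fe ⇒ word 0x7bfe (big)
  top 6b → 0x1e → call [J]
  [9:0] imm=1022 (s10→-2) = #-2
+0x02: 81 42 ⇒ word 0x8142 (big)
  top 6b → 0x20 → andi [RI]
  [9:7] rd=2 = $2
  [6:0] imm=66 = #66

call #-2; andi $2, #66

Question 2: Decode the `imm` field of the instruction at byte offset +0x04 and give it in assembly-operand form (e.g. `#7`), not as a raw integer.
+0x04: 82 95 ⇒ word 0x8295 (big)
  op=0x8295>>10=0x20 ⇒ andi (RI)
  rd@[9:7]=0x5 ⇒ $5
  imm@[6:0]=0x15 ⇒ #21

#21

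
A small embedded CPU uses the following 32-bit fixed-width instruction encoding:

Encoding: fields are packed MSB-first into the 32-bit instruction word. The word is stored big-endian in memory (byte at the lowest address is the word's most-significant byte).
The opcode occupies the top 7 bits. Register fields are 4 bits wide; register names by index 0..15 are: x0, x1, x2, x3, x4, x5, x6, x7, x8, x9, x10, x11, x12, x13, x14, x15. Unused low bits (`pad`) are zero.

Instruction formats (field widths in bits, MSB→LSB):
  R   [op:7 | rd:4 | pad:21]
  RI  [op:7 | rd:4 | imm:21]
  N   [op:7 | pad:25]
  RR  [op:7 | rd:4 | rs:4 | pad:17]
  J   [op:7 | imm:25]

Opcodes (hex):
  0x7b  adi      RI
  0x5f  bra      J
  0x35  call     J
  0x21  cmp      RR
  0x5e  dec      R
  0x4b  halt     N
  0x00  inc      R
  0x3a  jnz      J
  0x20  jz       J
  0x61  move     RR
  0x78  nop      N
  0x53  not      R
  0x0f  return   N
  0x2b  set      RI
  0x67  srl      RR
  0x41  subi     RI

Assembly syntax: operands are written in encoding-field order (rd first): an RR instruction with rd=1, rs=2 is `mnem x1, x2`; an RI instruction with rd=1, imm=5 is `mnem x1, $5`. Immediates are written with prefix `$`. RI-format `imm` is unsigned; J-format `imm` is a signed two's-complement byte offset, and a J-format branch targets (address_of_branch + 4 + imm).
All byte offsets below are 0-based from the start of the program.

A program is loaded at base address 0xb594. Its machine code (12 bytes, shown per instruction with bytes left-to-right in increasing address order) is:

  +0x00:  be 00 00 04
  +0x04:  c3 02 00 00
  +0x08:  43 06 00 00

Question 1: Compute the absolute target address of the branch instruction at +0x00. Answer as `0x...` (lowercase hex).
0xb59c

+0x00: be 00 00 04 ⇒ word 0xbe000004 (big)
  top 7b → 0x5f → bra [J]
  imm: (w>>0)&0x1ffffff=0x4 → $4
  target = base 0xb594 + off 0x00 + 4 + imm 4 = 0xb59c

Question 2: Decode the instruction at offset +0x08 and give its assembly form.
@+08  big-endian(43 06 00 00) = 0x43060000
  opcode bits[31:25]=0x21: cmp/RR
  [24:21] rd=8 = x8
  [20:17] rs=3 = x3

cmp x8, x3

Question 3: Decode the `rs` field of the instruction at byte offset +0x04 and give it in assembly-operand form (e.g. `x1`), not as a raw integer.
x1

[04] c3 02 00 00 → 0xc3020000
  top 7b → 0x61 → move [RR]
  [24:21] rd=8 = x8
  [20:17] rs=1 = x1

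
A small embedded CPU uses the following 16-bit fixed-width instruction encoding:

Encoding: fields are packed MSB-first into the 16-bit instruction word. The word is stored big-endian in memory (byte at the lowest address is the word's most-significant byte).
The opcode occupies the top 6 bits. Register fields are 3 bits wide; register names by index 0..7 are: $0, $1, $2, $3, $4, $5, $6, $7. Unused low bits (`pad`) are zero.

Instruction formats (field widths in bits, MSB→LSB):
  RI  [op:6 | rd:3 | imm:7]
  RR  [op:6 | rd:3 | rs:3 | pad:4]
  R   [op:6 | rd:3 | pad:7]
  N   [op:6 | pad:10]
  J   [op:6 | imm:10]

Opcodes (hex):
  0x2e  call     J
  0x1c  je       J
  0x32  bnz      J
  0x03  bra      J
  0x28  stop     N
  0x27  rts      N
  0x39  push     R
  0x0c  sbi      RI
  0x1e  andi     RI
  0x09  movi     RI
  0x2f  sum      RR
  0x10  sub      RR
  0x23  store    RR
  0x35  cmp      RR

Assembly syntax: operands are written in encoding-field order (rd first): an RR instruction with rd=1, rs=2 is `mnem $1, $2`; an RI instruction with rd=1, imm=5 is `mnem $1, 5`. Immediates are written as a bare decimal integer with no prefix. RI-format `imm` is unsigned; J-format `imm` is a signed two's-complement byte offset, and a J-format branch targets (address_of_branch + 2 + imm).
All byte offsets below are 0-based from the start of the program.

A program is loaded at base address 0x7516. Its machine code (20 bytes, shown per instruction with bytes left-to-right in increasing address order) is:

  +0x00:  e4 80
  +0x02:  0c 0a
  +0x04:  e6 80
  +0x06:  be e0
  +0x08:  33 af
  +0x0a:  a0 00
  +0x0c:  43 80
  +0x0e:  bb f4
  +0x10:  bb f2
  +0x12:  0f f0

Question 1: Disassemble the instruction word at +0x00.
off 0x00: read e4 80 as big → 0xe480
  opcode bits[15:10]=0x39: push/R
  rd@[9:7]=0x1 ⇒ $1

push $1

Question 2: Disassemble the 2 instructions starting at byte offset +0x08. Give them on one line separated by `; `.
[08] 33 af → 0x33af
  op=0x33af>>10=0xc ⇒ sbi (RI)
  rd: (w>>7)&0x7=0x7 → $7
  imm: (w>>0)&0x7f=0x2f → 47
[0a] a0 00 → 0xa000
  op=0xa000>>10=0x28 ⇒ stop (N)

sbi $7, 47; stop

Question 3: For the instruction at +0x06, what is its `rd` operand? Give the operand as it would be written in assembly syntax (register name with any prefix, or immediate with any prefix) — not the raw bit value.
[06] be e0 → 0xbee0
  top 6b → 0x2f → sum [RR]
  rd@[9:7]=0x5 ⇒ $5
  rs@[6:4]=0x6 ⇒ $6

$5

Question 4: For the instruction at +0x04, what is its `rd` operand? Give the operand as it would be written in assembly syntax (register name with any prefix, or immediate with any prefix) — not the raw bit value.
off 0x04: read e6 80 as big → 0xe680
  op=0xe680>>10=0x39 ⇒ push (R)
  [9:7] rd=5 = $5

$5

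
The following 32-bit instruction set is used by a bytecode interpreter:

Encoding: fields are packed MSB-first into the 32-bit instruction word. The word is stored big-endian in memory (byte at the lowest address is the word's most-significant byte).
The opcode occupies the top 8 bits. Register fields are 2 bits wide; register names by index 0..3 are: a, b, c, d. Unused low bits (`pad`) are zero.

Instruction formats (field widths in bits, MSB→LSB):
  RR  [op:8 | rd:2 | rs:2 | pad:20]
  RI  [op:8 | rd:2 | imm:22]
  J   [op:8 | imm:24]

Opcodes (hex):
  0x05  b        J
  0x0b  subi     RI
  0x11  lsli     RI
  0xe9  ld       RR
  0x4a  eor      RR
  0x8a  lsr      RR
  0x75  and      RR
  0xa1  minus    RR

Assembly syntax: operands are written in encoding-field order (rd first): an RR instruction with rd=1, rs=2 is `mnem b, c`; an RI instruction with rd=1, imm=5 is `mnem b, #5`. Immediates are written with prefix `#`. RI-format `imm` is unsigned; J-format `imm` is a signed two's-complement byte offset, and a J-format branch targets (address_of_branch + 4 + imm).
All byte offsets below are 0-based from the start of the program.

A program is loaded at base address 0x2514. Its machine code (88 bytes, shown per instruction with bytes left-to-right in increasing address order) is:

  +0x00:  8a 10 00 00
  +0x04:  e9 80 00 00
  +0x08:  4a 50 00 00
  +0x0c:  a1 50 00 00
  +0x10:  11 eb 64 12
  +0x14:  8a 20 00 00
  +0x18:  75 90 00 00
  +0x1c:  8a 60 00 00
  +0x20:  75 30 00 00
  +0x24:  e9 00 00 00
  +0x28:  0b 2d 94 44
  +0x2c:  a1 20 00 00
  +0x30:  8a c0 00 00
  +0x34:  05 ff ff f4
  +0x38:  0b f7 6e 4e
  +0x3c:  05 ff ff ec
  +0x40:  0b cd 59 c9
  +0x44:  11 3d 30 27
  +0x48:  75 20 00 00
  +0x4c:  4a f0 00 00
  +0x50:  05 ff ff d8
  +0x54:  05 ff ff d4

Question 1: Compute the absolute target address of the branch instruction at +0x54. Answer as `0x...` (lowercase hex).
0x2540

[54] 05 ff ff d4 → 0x05ffffd4
  opcode bits[31:24]=0x5: b/J
  imm@[23:0]=0xffffd4 (s24→-44) ⇒ #-44
  target = base 0x2514 + off 0x54 + 4 + imm -44 = 0x2540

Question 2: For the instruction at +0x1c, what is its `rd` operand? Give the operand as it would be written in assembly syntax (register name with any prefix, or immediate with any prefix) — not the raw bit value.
@+1c  big-endian(8a 60 00 00) = 0x8a600000
  op=0x8a600000>>24=0x8a ⇒ lsr (RR)
  rd: (w>>22)&0x3=0x1 → b
  rs: (w>>20)&0x3=0x2 → c

b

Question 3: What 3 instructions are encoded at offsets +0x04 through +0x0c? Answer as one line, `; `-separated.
ld c, a; eor b, b; minus b, b

[04] e9 80 00 00 → 0xe9800000
  op=0xe9800000>>24=0xe9 ⇒ ld (RR)
  [23:22] rd=2 = c
  [21:20] rs=0 = a
[08] 4a 50 00 00 → 0x4a500000
  op=0x4a500000>>24=0x4a ⇒ eor (RR)
  [23:22] rd=1 = b
  [21:20] rs=1 = b
[0c] a1 50 00 00 → 0xa1500000
  op=0xa1500000>>24=0xa1 ⇒ minus (RR)
  [23:22] rd=1 = b
  [21:20] rs=1 = b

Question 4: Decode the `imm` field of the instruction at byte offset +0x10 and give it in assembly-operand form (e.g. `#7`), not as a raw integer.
#2843666

[10] 11 eb 64 12 → 0x11eb6412
  top 8b → 0x11 → lsli [RI]
  rd@[23:22]=0x3 ⇒ d
  imm@[21:0]=0x2b6412 ⇒ #2843666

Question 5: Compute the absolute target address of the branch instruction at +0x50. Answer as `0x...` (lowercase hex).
+0x50: 05 ff ff d8 ⇒ word 0x05ffffd8 (big)
  op=0x05ffffd8>>24=0x5 ⇒ b (J)
  [23:0] imm=16777176 (s24→-40) = #-40
  target = base 0x2514 + off 0x50 + 4 + imm -40 = 0x2540

0x2540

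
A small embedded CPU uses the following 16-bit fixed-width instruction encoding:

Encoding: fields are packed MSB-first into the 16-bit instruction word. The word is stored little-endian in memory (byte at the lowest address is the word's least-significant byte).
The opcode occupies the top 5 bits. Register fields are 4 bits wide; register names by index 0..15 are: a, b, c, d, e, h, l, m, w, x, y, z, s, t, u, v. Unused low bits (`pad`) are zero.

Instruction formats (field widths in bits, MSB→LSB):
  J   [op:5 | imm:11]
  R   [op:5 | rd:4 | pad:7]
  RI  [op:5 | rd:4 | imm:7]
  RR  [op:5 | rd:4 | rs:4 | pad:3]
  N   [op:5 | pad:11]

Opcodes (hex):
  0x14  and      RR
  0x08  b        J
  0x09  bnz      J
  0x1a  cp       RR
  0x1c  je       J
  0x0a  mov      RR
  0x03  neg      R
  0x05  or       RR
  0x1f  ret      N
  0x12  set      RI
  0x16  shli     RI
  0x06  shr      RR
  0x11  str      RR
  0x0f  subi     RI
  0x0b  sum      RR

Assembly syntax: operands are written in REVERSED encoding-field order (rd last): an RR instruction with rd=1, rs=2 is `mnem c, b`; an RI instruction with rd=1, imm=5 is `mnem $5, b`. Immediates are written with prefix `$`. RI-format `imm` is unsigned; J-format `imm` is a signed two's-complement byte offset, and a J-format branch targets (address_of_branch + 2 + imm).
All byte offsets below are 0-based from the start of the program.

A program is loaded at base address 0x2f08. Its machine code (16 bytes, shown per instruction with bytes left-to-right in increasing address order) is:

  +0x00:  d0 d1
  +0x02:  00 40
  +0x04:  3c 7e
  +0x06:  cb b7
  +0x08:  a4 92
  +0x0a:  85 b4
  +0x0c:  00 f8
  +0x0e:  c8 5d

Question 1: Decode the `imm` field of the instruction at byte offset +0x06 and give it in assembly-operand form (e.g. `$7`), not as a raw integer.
@+06  little-endian(cb b7) = 0xb7cb
  opcode bits[15:11]=0x16: shli/RI
  rd: (w>>7)&0xf=0xf → v
  imm: (w>>0)&0x7f=0x4b → $75

$75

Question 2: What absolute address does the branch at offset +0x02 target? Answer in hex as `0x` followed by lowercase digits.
off 0x02: read 00 40 as little → 0x4000
  top 5b → 0x8 → b [J]
  imm: (w>>0)&0x7ff=0x0 → $0
  target = base 0x2f08 + off 0x02 + 2 + imm 0 = 0x2f0c

0x2f0c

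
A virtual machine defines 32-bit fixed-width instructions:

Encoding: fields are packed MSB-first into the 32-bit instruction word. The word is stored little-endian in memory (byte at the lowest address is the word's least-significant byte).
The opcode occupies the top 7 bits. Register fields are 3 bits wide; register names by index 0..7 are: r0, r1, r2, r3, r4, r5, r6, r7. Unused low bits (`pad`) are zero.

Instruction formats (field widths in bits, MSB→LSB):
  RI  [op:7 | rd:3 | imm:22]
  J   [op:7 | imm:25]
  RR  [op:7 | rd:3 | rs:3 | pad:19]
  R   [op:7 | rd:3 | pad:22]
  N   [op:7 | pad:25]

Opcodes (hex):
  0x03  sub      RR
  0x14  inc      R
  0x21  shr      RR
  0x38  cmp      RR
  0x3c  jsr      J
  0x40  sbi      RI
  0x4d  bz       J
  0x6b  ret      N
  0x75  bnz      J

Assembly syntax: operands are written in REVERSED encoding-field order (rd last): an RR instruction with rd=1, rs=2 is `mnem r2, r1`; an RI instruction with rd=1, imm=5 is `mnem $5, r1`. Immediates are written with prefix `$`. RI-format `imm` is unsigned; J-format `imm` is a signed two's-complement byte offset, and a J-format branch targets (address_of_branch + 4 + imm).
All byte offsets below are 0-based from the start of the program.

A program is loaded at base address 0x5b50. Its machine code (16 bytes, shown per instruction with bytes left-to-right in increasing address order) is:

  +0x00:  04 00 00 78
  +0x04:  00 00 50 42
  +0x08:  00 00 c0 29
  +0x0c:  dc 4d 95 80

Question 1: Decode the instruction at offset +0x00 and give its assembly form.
@+00  little-endian(04 00 00 78) = 0x78000004
  op=0x78000004>>25=0x3c ⇒ jsr (J)
  imm: (w>>0)&0x1ffffff=0x4 → $4

jsr $4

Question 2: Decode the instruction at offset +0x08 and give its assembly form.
inc r7

@+08  little-endian(00 00 c0 29) = 0x29c00000
  top 7b → 0x14 → inc [R]
  rd: (w>>22)&0x7=0x7 → r7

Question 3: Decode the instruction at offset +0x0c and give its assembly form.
+0x0c: dc 4d 95 80 ⇒ word 0x80954ddc (little)
  opcode bits[31:25]=0x40: sbi/RI
  rd: (w>>22)&0x7=0x2 → r2
  imm: (w>>0)&0x3fffff=0x154ddc → $1396188

sbi $1396188, r2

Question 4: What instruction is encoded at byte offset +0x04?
shr r2, r1

+0x04: 00 00 50 42 ⇒ word 0x42500000 (little)
  op=0x42500000>>25=0x21 ⇒ shr (RR)
  rd: (w>>22)&0x7=0x1 → r1
  rs: (w>>19)&0x7=0x2 → r2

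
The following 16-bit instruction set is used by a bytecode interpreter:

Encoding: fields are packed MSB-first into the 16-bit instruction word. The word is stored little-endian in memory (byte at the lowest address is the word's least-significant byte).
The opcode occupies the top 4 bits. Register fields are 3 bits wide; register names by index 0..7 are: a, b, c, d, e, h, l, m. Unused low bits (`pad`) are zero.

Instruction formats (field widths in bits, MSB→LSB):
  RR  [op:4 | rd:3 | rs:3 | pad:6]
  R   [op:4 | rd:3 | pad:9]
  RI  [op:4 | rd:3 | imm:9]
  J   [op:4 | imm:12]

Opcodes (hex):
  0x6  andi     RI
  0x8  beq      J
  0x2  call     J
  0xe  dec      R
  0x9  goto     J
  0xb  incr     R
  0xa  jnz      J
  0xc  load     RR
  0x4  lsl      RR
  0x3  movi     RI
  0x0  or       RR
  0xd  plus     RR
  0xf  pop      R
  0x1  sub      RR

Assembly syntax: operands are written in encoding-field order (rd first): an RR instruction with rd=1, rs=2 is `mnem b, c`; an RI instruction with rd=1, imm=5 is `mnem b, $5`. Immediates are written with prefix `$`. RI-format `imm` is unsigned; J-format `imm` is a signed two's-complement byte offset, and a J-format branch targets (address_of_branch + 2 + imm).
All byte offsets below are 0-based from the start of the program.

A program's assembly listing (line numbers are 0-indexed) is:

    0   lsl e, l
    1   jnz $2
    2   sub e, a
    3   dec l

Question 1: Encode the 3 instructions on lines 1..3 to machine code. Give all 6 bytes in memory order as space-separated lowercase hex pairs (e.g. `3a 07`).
02 a0 00 18 00 ec

L1: jnz op=0xa:4|imm=2:12 ⇒ 0xa002 ⇒ little 02 a0
L2: sub op=0x1:4|rd=4:3|rs=0:3|pad=0:6 ⇒ 0x1800 ⇒ little 00 18
L3: dec op=0xe:4|rd=6:3|pad=0:9 ⇒ 0xec00 ⇒ little 00 ec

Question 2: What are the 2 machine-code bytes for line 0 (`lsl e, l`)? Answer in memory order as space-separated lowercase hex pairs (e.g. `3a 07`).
line 0 (lsl): pack op=0x4:4|rd=4:3|rs=6:3|pad=0:6 = 0x4980; little→ 80 49

80 49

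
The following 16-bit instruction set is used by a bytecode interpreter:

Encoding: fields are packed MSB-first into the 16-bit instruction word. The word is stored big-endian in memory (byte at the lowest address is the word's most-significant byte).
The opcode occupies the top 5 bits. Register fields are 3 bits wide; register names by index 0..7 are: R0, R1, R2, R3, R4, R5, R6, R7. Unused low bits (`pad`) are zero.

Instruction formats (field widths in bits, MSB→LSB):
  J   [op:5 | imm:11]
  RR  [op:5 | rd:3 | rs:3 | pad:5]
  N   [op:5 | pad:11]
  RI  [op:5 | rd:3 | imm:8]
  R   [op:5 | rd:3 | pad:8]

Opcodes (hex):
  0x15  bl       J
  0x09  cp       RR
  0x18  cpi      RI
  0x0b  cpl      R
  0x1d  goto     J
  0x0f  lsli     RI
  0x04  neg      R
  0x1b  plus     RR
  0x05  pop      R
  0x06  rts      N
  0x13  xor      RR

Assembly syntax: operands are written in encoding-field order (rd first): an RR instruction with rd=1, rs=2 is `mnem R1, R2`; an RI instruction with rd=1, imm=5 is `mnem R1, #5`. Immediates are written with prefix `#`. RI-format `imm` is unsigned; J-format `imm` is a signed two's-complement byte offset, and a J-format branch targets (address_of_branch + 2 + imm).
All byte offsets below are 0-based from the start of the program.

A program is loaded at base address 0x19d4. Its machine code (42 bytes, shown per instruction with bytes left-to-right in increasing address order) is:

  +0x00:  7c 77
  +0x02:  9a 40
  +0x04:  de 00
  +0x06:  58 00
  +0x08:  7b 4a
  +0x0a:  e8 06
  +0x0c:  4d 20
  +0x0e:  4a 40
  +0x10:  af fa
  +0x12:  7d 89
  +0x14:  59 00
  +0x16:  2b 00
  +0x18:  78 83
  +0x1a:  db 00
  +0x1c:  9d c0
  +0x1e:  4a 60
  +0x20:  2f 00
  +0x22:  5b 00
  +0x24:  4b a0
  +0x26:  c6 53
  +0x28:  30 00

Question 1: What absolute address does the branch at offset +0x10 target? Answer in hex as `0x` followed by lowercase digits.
+0x10: af fa ⇒ word 0xaffa (big)
  opcode bits[15:11]=0x15: bl/J
  imm: (w>>0)&0x7ff=0x7fa (s11→-6) → #-6
  target = base 0x19d4 + off 0x10 + 2 + imm -6 = 0x19e0

0x19e0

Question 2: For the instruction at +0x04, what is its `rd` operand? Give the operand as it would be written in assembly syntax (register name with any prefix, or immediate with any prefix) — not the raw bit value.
@+04  big-endian(de 00) = 0xde00
  opcode bits[15:11]=0x1b: plus/RR
  rd: (w>>8)&0x7=0x6 → R6
  rs: (w>>5)&0x7=0x0 → R0

R6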